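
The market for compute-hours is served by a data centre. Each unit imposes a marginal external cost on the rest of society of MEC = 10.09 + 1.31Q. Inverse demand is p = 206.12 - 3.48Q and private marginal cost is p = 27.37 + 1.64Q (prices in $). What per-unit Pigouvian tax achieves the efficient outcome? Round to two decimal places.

Social marginal cost = private MC + MEC = 37.46 + 2.95Q.
Set SMC = demand: 37.46 + 2.95Q = 206.12 - 3.48Q → Q* = 26.2302.
The Pigouvian tax equals MEC at Q*: 10.09 + 1.31×26.2302 = 44.4516.

tax = $44.45 per unit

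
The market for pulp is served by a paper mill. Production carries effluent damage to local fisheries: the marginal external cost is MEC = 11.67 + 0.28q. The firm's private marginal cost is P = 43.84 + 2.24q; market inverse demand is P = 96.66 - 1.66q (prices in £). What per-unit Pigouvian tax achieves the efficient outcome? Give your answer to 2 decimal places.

Social marginal cost = private MC + MEC = 55.51 + 2.52q.
Set SMC = demand: 55.51 + 2.52q = 96.66 - 1.66q → q* = 9.8445.
The Pigouvian tax equals MEC at q*: 11.67 + 0.28×9.8445 = 14.4265.

tax = £14.43 per unit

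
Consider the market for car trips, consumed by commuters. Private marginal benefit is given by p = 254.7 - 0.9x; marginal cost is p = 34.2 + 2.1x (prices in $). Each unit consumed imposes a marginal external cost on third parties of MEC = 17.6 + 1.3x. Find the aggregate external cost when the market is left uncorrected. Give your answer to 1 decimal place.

Market equilibrium (private): 34.2 + 2.1x = 254.7 - 0.9x → x_m = 73.5000.
Total external cost = ∫₀^{x_m} (17.6 + 1.3x) dx = 17.6×73.5000 + ½×1.3×73.5000² = 4805.0625.

$4805.1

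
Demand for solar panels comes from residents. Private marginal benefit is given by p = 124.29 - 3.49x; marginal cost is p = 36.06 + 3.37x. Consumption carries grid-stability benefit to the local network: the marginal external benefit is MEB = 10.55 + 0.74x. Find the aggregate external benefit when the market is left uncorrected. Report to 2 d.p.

Market equilibrium (private): 36.06 + 3.37x = 124.29 - 3.49x → x_m = 12.8615.
Total external benefit = ∫₀^{x_m} (10.55 + 0.74x) dx = 10.55×12.8615 + ½×0.74×12.8615² = 196.8936.

196.89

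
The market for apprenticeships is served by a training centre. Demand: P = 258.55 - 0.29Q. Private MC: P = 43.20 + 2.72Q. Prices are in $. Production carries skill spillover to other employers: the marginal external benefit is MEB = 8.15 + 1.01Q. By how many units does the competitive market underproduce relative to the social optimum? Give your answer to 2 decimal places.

40.21 units

Market equilibrium (private): 43.20 + 2.72Q = 258.55 - 0.29Q → Q_m = 71.5449.
Social marginal cost = private MC − MEB = 35.05 + 1.71Q.
Set SMC = demand: 35.05 + 1.71Q = 258.55 - 0.29Q → Q* = 111.7500.
Gap = |71.5449 − 111.7500| = 40.2051.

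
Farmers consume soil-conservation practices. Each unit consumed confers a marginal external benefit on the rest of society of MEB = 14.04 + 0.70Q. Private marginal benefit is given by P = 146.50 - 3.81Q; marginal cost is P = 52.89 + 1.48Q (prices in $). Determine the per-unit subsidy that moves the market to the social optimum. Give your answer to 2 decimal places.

subsidy = $30.46 per unit

Social marginal benefit = demand + MEB = 160.54 - 3.11Q.
Set SMB = MC: 160.54 - 3.11Q = 52.89 + 1.48Q → Q* = 23.4532.
The Pigouvian subsidy equals MEB at Q*: 14.04 + 0.70×23.4532 = 30.4572.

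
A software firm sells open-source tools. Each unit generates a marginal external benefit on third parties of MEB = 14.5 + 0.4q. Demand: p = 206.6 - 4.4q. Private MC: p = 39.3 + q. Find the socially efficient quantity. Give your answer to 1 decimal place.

Social marginal cost = private MC − MEB = 24.8 + 0.6q.
Set SMC = demand: 24.8 + 0.6q = 206.6 - 4.4q → q* = 36.3600.

q* = 36.4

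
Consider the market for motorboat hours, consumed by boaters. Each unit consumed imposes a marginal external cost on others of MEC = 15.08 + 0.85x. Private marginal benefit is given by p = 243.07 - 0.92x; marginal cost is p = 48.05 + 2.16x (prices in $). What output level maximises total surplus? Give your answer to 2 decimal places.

x* = 45.79

Social marginal benefit = demand − MEC = 227.99 - 1.77x.
Set SMB = MC: 227.99 - 1.77x = 48.05 + 2.16x → x* = 45.7863.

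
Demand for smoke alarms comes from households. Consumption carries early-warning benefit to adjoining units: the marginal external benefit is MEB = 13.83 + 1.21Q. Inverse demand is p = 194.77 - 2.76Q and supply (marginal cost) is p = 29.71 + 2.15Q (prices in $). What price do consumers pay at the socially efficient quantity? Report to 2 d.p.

Social marginal benefit = demand + MEB = 208.60 - 1.55Q.
Set SMB = MC: 208.60 - 1.55Q = 29.71 + 2.15Q → Q* = 48.3486.
Consumer price on the demand curve at Q*: 194.77 − 2.76×48.3486 = 61.3279.

P = $61.33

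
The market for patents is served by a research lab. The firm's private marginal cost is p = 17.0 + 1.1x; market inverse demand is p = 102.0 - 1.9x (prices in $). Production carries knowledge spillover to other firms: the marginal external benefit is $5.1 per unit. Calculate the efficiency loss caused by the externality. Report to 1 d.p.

Market equilibrium (private): 17.0 + 1.1x = 102.0 - 1.9x → x_m = 28.3333.
Social marginal cost = private MC − MEB = 11.9 + 1.1x.
Set SMC = demand: 11.9 + 1.1x = 102.0 - 1.9x → x* = 30.0333.
Between x* and x_m the wedge demand − SMC runs linearly from 0 to MEB(x_m), so the loss is a triangle.
DWL = ½ × 1.7000 × 5.1000 = 4.3350.

DWL = $4.3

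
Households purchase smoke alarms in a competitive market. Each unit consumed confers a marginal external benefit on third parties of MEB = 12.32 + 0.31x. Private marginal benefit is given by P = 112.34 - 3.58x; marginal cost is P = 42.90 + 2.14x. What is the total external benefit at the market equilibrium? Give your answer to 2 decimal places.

Market equilibrium (private): 42.90 + 2.14x = 112.34 - 3.58x → x_m = 12.1399.
Total external benefit = ∫₀^{x_m} (12.32 + 0.31x) dx = 12.32×12.1399 + ½×0.31×12.1399² = 172.4070.

172.41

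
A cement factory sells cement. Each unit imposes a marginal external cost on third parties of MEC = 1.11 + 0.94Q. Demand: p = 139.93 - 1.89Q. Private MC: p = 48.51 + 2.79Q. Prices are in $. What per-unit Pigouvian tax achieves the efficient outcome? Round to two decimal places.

Social marginal cost = private MC + MEC = 49.62 + 3.73Q.
Set SMC = demand: 49.62 + 3.73Q = 139.93 - 1.89Q → Q* = 16.0694.
The Pigouvian tax equals MEC at Q*: 1.11 + 0.94×16.0694 = 16.2152.

tax = $16.22 per unit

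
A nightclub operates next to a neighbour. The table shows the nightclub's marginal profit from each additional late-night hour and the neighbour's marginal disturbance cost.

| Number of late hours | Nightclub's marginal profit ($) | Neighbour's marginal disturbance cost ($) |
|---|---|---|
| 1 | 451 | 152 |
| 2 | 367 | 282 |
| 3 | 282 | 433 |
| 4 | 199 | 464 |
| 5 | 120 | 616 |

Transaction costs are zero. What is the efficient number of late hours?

2

Bargaining reaches the level where marginal profit last exceeds marginal disturbance cost.
That holds through level 2 (367 ≥ 282) but not at 3 (282 < 433).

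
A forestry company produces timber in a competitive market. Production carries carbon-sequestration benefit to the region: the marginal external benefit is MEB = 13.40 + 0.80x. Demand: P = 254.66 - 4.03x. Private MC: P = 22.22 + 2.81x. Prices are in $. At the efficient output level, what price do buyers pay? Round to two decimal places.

P = $90.63

Social marginal cost = private MC − MEB = 8.82 + 2.01x.
Set SMC = demand: 8.82 + 2.01x = 254.66 - 4.03x → x* = 40.7020.
Consumer price on the demand curve at x*: 254.66 − 4.03×40.7020 = 90.6309.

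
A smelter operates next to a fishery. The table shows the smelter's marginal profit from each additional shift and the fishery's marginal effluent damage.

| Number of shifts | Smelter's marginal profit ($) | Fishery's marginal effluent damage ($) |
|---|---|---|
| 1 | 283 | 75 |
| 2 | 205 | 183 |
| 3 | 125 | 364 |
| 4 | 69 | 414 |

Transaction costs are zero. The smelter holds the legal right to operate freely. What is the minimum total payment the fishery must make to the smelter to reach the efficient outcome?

Left alone the smelter would choose level 4 (marginal profit stays positive).
Efficient level: k* = 2 (marginal profit ≥ marginal effluent damage through 2).
The fishery must at least cover the smelter's forgone profit from cutting 4→2: 125 + 69 = 194.

$194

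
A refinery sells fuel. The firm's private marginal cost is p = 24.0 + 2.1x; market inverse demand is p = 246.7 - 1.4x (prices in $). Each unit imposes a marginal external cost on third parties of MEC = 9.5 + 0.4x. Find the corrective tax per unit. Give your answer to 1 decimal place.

Social marginal cost = private MC + MEC = 33.5 + 2.5x.
Set SMC = demand: 33.5 + 2.5x = 246.7 - 1.4x → x* = 54.6667.
The Pigouvian tax equals MEC at x*: 9.5 + 0.4×54.6667 = 31.3667.

tax = $31.4 per unit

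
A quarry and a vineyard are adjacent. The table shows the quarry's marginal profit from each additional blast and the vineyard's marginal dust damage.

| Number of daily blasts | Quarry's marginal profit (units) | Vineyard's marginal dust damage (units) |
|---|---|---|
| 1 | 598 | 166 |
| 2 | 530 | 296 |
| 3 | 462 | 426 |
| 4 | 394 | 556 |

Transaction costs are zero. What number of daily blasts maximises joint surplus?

3

Bargaining reaches the level where marginal profit last exceeds marginal dust damage.
That holds through level 3 (462 ≥ 426) but not at 4 (394 < 556).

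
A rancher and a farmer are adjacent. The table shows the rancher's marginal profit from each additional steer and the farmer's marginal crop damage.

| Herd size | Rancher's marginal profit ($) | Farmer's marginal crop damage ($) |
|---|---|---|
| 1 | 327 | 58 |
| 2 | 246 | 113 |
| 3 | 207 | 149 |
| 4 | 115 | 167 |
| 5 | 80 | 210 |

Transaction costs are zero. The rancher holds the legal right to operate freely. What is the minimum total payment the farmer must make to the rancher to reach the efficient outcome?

$195

Left alone the rancher would choose level 5 (marginal profit stays positive).
Efficient level: k* = 3 (marginal profit ≥ marginal crop damage through 3).
The farmer must at least cover the rancher's forgone profit from cutting 5→3: 115 + 80 = 195.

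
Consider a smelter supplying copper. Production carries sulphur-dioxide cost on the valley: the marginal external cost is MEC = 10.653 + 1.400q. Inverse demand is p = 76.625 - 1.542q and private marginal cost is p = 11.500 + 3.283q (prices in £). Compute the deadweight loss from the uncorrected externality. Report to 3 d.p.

DWL = £70.134

Market equilibrium (private): 11.500 + 3.283q = 76.625 - 1.542q → q_m = 13.4974.
Social marginal cost = private MC + MEC = 22.153 + 4.683q.
Set SMC = demand: 22.153 + 4.683q = 76.625 - 1.542q → q* = 8.7505.
The loss is the area between SMC and demand from q* to q_m; with linear curves that's a triangle of height MEC(q_m).
DWL = ½ × 4.7469 × 29.5494 = 70.1340.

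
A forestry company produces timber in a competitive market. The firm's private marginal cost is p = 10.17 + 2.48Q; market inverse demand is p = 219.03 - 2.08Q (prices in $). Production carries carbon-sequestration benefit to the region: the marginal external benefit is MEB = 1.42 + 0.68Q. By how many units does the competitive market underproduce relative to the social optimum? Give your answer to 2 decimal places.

Market equilibrium (private): 10.17 + 2.48Q = 219.03 - 2.08Q → Q_m = 45.8026.
Social marginal cost = private MC − MEB = 8.75 + 1.80Q.
Set SMC = demand: 8.75 + 1.80Q = 219.03 - 2.08Q → Q* = 54.1959.
Gap = |45.8026 − 54.1959| = 8.3933.

8.39 units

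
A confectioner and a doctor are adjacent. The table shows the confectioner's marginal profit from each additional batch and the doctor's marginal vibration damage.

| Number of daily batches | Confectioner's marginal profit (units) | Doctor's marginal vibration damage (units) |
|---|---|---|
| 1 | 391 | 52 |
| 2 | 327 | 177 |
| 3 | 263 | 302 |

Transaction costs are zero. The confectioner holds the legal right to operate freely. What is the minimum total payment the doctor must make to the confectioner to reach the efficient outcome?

Left alone the confectioner would choose level 3 (marginal profit stays positive).
Efficient level: k* = 2 (marginal profit ≥ marginal vibration damage through 2).
The doctor must at least cover the confectioner's forgone profit from cutting 3→2: 263 = 263.

263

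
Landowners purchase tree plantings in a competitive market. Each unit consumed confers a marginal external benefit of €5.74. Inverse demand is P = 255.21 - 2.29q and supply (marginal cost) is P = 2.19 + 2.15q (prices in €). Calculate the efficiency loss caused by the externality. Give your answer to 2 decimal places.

Market equilibrium (private): 2.19 + 2.15q = 255.21 - 2.29q → q_m = 56.9865.
Social marginal benefit = demand + MEB = 260.95 - 2.29q.
Set SMB = MC: 260.95 - 2.29q = 2.19 + 2.15q → q* = 58.2793.
Between q* and q_m the wedge SMB − MC runs linearly from 0 to MEB(q_m), so the loss is a triangle.
DWL = ½ × 1.2928 × 5.7400 = 3.7103.

DWL = €3.71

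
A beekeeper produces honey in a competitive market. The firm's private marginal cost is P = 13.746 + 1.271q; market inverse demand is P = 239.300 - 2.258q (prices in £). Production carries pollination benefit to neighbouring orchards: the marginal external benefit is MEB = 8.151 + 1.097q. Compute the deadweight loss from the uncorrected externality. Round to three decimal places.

DWL = £1259.340

Market equilibrium (private): 13.746 + 1.271q = 239.300 - 2.258q → q_m = 63.9144.
Social marginal cost = private MC − MEB = 5.595 + 0.174q.
Set SMC = demand: 5.595 + 0.174q = 239.300 - 2.258q → q* = 96.0958.
Between q* and q_m the wedge demand − SMC runs linearly from 0 to MEB(q_m), so the loss is a triangle.
DWL = ½ × 32.1814 × 78.2651 = 1259.3402.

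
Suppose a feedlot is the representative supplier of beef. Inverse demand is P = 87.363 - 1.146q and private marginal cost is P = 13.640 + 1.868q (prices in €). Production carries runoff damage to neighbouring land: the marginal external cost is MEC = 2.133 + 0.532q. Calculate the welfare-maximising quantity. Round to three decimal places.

Social marginal cost = private MC + MEC = 15.773 + 2.400q.
Set SMC = demand: 15.773 + 2.400q = 87.363 - 1.146q → q* = 20.1889.

q* = 20.189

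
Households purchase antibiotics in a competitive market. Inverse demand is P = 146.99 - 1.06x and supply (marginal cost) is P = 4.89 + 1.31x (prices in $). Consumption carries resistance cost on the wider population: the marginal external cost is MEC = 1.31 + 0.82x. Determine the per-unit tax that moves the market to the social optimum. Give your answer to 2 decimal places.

Social marginal benefit = demand − MEC = 145.68 - 1.88x.
Set SMB = MC: 145.68 - 1.88x = 4.89 + 1.31x → x* = 44.1348.
The Pigouvian tax equals MEC at x*: 1.31 + 0.82×44.1348 = 37.5005.

tax = $37.50 per unit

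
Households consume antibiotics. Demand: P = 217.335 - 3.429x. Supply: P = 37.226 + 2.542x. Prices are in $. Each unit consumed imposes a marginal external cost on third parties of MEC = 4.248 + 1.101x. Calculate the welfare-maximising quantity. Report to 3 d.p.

Social marginal benefit = demand − MEC = 213.087 - 4.530x.
Set SMB = MC: 213.087 - 4.530x = 37.226 + 2.542x → x* = 24.8672.

x* = 24.867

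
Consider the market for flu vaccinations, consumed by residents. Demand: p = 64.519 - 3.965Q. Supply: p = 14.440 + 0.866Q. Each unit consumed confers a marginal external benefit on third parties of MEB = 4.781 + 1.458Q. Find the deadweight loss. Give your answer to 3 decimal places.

DWL = 58.673

Market equilibrium (private): 14.440 + 0.866Q = 64.519 - 3.965Q → Q_m = 10.3662.
Social marginal benefit = demand + MEB = 69.300 - 2.507Q.
Set SMB = MC: 69.300 - 2.507Q = 14.440 + 0.866Q → Q* = 16.2645.
Height of the DWL triangle at Q_m is SMB(Q_m) − MC(Q_m) = MEB(Q_m) = 19.8949.
DWL = ½ × 5.8983 × 19.8949 = 58.6730.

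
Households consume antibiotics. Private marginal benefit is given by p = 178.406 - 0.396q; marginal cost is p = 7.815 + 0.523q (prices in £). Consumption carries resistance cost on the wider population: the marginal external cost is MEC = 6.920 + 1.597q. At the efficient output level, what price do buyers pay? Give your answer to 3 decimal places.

P = £152.645

Social marginal benefit = demand − MEC = 171.486 - 1.993q.
Set SMB = MC: 171.486 - 1.993q = 7.815 + 0.523q → q* = 65.0521.
Consumer price on the demand curve at q*: 178.406 − 0.396×65.0521 = 152.6454.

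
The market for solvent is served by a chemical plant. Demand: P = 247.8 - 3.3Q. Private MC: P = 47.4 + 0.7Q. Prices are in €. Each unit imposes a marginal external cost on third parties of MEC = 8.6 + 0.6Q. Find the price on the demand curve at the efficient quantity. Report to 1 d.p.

Social marginal cost = private MC + MEC = 56.0 + 1.3Q.
Set SMC = demand: 56.0 + 1.3Q = 247.8 - 3.3Q → Q* = 41.6957.
Consumer price on the demand curve at Q*: 247.8 − 3.3×41.6957 = 110.2042.

P = €110.2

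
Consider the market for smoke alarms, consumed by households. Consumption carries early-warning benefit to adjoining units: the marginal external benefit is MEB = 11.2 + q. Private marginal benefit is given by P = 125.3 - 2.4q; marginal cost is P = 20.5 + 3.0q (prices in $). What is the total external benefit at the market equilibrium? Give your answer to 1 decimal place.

$405.7

Market equilibrium (private): 20.5 + 3.0q = 125.3 - 2.4q → q_m = 19.4074.
Total external benefit = ∫₀^{q_m} (11.2 + 1.0q) dq = 11.2×19.4074 + ½×1.0×19.4074² = 405.6865.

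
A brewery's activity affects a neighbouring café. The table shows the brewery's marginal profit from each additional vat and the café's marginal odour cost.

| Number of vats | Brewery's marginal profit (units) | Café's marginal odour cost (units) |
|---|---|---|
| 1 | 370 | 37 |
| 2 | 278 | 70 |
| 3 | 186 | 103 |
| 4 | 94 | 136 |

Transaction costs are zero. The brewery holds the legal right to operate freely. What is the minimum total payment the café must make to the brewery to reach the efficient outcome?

Left alone the brewery would choose level 4 (marginal profit stays positive).
Efficient level: k* = 3 (marginal profit ≥ marginal odour cost through 3).
The café must at least cover the brewery's forgone profit from cutting 4→3: 94 = 94.

94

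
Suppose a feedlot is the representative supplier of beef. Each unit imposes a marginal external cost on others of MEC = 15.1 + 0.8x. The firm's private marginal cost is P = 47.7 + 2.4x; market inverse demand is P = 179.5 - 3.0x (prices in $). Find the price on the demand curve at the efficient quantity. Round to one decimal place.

P = $123.0

Social marginal cost = private MC + MEC = 62.8 + 3.2x.
Set SMC = demand: 62.8 + 3.2x = 179.5 - 3.0x → x* = 18.8226.
Consumer price on the demand curve at x*: 179.5 − 3.0×18.8226 = 123.0322.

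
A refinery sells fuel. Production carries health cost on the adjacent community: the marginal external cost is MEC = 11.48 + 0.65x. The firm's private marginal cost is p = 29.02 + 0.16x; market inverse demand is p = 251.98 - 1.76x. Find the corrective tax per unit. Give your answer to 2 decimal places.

tax = 64.97 per unit

Social marginal cost = private MC + MEC = 40.50 + 0.81x.
Set SMC = demand: 40.50 + 0.81x = 251.98 - 1.76x → x* = 82.2879.
The Pigouvian tax equals MEC at x*: 11.48 + 0.65×82.2879 = 64.9671.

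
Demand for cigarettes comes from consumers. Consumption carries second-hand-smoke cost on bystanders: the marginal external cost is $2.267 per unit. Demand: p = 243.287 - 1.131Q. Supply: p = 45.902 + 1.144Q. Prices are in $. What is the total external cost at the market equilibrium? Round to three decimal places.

$196.691

Market equilibrium (private): 45.902 + 1.144Q = 243.287 - 1.131Q → Q_m = 86.7626.
Total external cost = MEC × Q_m = 2.267 × 86.7626 = 196.6908.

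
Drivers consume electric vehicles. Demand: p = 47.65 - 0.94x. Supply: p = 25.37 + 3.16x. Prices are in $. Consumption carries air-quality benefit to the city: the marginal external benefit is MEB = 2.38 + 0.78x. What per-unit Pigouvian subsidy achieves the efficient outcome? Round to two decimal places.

subsidy = $8.17 per unit

Social marginal benefit = demand + MEB = 50.03 - 0.16x.
Set SMB = MC: 50.03 - 0.16x = 25.37 + 3.16x → x* = 7.4277.
The Pigouvian subsidy equals MEB at x*: 2.38 + 0.78×7.4277 = 8.1736.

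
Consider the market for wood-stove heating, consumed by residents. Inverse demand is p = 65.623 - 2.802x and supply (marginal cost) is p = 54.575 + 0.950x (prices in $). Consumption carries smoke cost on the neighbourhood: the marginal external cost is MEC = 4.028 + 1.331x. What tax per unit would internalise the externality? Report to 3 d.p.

Social marginal benefit = demand − MEC = 61.595 - 4.133x.
Set SMB = MC: 61.595 - 4.133x = 54.575 + 0.950x → x* = 1.3811.
The Pigouvian tax equals MEC at x*: 4.028 + 1.331×1.3811 = 5.8662.

tax = $5.866 per unit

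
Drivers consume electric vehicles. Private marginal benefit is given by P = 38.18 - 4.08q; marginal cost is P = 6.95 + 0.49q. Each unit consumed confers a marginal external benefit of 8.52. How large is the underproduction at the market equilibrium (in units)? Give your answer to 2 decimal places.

Market equilibrium (private): 6.95 + 0.49q = 38.18 - 4.08q → q_m = 6.8337.
Social marginal benefit = demand + MEB = 46.70 - 4.08q.
Set SMB = MC: 46.70 - 4.08q = 6.95 + 0.49q → q* = 8.6980.
Gap = |6.8337 − 8.6980| = 1.8643.

1.86 units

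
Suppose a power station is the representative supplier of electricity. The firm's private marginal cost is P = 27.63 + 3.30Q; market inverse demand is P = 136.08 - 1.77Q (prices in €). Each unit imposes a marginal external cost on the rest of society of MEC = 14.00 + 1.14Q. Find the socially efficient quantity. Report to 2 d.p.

Q* = 15.21

Social marginal cost = private MC + MEC = 41.63 + 4.44Q.
Set SMC = demand: 41.63 + 4.44Q = 136.08 - 1.77Q → Q* = 15.2093.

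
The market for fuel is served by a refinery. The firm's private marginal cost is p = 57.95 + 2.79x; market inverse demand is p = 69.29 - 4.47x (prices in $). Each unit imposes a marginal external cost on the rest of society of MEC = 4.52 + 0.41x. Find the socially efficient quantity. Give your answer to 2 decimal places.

x* = 0.89

Social marginal cost = private MC + MEC = 62.47 + 3.20x.
Set SMC = demand: 62.47 + 3.20x = 69.29 - 4.47x → x* = 0.8892.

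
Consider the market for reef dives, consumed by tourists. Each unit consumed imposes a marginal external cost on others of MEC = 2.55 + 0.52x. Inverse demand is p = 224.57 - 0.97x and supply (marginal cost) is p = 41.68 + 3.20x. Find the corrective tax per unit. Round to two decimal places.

Social marginal benefit = demand − MEC = 222.02 - 1.49x.
Set SMB = MC: 222.02 - 1.49x = 41.68 + 3.20x → x* = 38.4520.
The Pigouvian tax equals MEC at x*: 2.55 + 0.52×38.4520 = 22.5450.

tax = 22.55 per unit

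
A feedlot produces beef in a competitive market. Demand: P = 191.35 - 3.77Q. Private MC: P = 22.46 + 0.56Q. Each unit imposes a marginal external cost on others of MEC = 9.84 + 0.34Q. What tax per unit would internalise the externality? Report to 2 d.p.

Social marginal cost = private MC + MEC = 32.30 + 0.90Q.
Set SMC = demand: 32.30 + 0.90Q = 191.35 - 3.77Q → Q* = 34.0578.
The Pigouvian tax equals MEC at Q*: 9.84 + 0.34×34.0578 = 21.4197.

tax = 21.42 per unit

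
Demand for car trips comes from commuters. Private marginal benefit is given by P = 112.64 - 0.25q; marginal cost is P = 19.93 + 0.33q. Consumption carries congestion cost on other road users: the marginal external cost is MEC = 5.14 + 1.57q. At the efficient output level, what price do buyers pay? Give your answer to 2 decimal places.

Social marginal benefit = demand − MEC = 107.50 - 1.82q.
Set SMB = MC: 107.50 - 1.82q = 19.93 + 0.33q → q* = 40.7302.
Consumer price on the demand curve at q*: 112.64 − 0.25×40.7302 = 102.4575.

P = 102.46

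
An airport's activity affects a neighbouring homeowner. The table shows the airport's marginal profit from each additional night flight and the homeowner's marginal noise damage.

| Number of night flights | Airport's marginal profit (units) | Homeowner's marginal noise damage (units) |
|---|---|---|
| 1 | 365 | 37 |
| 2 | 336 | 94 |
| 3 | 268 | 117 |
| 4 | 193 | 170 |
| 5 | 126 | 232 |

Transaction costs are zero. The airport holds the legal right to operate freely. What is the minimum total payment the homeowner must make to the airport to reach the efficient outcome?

Left alone the airport would choose level 5 (marginal profit stays positive).
Efficient level: k* = 4 (marginal profit ≥ marginal noise damage through 4).
The homeowner must at least cover the airport's forgone profit from cutting 5→4: 126 = 126.

126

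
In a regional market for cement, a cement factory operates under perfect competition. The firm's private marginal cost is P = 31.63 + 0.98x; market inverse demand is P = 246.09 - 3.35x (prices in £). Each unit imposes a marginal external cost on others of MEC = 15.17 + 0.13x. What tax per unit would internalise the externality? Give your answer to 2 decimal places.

tax = £20.98 per unit

Social marginal cost = private MC + MEC = 46.80 + 1.11x.
Set SMC = demand: 46.80 + 1.11x = 246.09 - 3.35x → x* = 44.6839.
The Pigouvian tax equals MEC at x*: 15.17 + 0.13×44.6839 = 20.9789.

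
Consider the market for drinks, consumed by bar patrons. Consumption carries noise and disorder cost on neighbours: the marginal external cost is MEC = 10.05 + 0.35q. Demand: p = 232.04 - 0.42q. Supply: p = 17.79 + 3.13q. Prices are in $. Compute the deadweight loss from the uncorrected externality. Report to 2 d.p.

DWL = $124.59

Market equilibrium (private): 17.79 + 3.13q = 232.04 - 0.42q → q_m = 60.3521.
Social marginal benefit = demand − MEC = 221.99 - 0.77q.
Set SMB = MC: 221.99 - 0.77q = 17.79 + 3.13q → q* = 52.3590.
The loss is the area between SMB and MC from q* to q_m; with linear curves that's a triangle of height MEC(q_m).
DWL = ½ × 7.9931 × 31.1732 = 124.5853.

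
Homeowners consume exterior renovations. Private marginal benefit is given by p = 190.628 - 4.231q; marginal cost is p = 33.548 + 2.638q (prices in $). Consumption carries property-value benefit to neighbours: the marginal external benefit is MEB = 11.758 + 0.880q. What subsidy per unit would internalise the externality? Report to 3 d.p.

Social marginal benefit = demand + MEB = 202.386 - 3.351q.
Set SMB = MC: 202.386 - 3.351q = 33.548 + 2.638q → q* = 28.1914.
The Pigouvian subsidy equals MEB at q*: 11.758 + 0.880×28.1914 = 36.5664.

subsidy = $36.566 per unit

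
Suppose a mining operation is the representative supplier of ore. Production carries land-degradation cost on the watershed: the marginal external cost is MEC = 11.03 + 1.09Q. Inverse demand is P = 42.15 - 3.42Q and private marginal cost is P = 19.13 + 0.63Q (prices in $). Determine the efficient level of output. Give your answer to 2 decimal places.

Q* = 2.33

Social marginal cost = private MC + MEC = 30.16 + 1.72Q.
Set SMC = demand: 30.16 + 1.72Q = 42.15 - 3.42Q → Q* = 2.3327.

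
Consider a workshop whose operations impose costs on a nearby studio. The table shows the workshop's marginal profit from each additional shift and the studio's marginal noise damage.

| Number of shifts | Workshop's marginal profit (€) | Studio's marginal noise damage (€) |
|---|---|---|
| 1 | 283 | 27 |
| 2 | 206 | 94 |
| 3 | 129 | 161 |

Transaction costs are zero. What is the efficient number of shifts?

Bargaining reaches the level where marginal profit last exceeds marginal noise damage.
That holds through level 2 (206 ≥ 94) but not at 3 (129 < 161).

2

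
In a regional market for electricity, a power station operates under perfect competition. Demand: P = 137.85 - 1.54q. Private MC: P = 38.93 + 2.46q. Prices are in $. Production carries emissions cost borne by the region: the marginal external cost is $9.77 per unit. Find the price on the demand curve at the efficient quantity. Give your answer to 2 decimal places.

P = $103.53

Social marginal cost = private MC + MEC = 48.70 + 2.46q.
Set SMC = demand: 48.70 + 2.46q = 137.85 - 1.54q → q* = 22.2875.
Consumer price on the demand curve at q*: 137.85 − 1.54×22.2875 = 103.5273.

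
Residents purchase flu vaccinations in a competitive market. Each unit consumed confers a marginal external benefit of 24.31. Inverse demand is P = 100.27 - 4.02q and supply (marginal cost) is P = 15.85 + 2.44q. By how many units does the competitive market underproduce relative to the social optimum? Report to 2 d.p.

3.76 units

Market equilibrium (private): 15.85 + 2.44q = 100.27 - 4.02q → q_m = 13.0681.
Social marginal benefit = demand + MEB = 124.58 - 4.02q.
Set SMB = MC: 124.58 - 4.02q = 15.85 + 2.44q → q* = 16.8313.
Gap = |13.0681 − 16.8313| = 3.7632.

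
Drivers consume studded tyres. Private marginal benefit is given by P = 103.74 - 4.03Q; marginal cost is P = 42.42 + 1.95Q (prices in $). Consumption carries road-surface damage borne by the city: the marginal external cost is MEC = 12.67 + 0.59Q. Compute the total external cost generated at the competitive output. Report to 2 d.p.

Market equilibrium (private): 42.42 + 1.95Q = 103.74 - 4.03Q → Q_m = 10.2542.
Total external cost = ∫₀^{Q_m} (12.67 + 0.59Q) dQ = 12.67×10.2542 + ½×0.59×10.2542² = 160.9396.

$160.94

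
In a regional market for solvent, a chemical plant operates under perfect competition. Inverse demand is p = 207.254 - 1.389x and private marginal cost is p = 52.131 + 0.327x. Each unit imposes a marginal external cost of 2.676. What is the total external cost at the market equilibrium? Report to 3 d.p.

241.905

Market equilibrium (private): 52.131 + 0.327x = 207.254 - 1.389x → x_m = 90.3980.
Total external cost = MEC × x_m = 2.676 × 90.3980 = 241.9050.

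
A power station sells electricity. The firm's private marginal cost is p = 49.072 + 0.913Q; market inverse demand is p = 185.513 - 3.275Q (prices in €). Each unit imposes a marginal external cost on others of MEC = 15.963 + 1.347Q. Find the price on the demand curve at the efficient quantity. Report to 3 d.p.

P = €114.227

Social marginal cost = private MC + MEC = 65.035 + 2.260Q.
Set SMC = demand: 65.035 + 2.260Q = 185.513 - 3.275Q → Q* = 21.7666.
Consumer price on the demand curve at Q*: 185.513 − 3.275×21.7666 = 114.2274.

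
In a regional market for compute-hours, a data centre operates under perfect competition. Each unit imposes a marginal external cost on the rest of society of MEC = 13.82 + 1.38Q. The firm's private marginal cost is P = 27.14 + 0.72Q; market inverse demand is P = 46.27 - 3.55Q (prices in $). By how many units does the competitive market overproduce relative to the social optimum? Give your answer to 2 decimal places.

3.54 units

Market equilibrium (private): 27.14 + 0.72Q = 46.27 - 3.55Q → Q_m = 4.4801.
Social marginal cost = private MC + MEC = 40.96 + 2.10Q.
Set SMC = demand: 40.96 + 2.10Q = 46.27 - 3.55Q → Q* = 0.9398.
Gap = |4.4801 − 0.9398| = 3.5403.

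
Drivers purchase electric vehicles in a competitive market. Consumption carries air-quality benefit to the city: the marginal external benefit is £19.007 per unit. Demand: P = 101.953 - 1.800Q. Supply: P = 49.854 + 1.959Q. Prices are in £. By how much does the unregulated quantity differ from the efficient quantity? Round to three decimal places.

Market equilibrium (private): 49.854 + 1.959Q = 101.953 - 1.800Q → Q_m = 13.8598.
Social marginal benefit = demand + MEB = 120.960 - 1.800Q.
Set SMB = MC: 120.960 - 1.800Q = 49.854 + 1.959Q → Q* = 18.9162.
Gap = |13.8598 − 18.9162| = 5.0564.

5.056 units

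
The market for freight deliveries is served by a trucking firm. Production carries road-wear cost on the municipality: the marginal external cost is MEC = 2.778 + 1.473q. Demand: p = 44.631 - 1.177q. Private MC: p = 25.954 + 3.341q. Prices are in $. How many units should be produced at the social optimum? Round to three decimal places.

q* = 2.654

Social marginal cost = private MC + MEC = 28.732 + 4.814q.
Set SMC = demand: 28.732 + 4.814q = 44.631 - 1.177q → q* = 2.6538.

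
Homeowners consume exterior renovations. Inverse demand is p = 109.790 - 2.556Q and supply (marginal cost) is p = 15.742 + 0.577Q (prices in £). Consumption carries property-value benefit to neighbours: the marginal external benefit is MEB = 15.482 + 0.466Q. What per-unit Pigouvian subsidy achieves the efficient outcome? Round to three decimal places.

subsidy = £34.620 per unit

Social marginal benefit = demand + MEB = 125.272 - 2.090Q.
Set SMB = MC: 125.272 - 2.090Q = 15.742 + 0.577Q → Q* = 41.0686.
The Pigouvian subsidy equals MEB at Q*: 15.482 + 0.466×41.0686 = 34.6200.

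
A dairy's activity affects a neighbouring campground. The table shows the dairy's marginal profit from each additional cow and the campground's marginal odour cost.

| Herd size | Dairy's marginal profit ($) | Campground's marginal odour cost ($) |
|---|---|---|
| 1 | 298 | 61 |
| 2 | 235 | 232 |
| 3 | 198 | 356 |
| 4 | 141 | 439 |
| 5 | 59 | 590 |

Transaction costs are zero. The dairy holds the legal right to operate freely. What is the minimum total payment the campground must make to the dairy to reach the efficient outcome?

$398

Left alone the dairy would choose level 5 (marginal profit stays positive).
Efficient level: k* = 2 (marginal profit ≥ marginal odour cost through 2).
The campground must at least cover the dairy's forgone profit from cutting 5→2: 198 + 141 + 59 = 398.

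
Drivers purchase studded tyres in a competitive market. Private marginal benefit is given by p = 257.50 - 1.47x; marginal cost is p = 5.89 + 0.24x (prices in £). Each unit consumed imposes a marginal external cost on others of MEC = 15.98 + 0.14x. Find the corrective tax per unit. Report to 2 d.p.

Social marginal benefit = demand − MEC = 241.52 - 1.61x.
Set SMB = MC: 241.52 - 1.61x = 5.89 + 0.24x → x* = 127.3676.
The Pigouvian tax equals MEC at x*: 15.98 + 0.14×127.3676 = 33.8115.

tax = £33.81 per unit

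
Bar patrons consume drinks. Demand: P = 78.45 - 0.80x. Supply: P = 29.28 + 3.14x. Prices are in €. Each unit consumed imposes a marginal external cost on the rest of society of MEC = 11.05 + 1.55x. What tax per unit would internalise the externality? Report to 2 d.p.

Social marginal benefit = demand − MEC = 67.40 - 2.35x.
Set SMB = MC: 67.40 - 2.35x = 29.28 + 3.14x → x* = 6.9435.
The Pigouvian tax equals MEC at x*: 11.05 + 1.55×6.9435 = 21.8124.

tax = €21.81 per unit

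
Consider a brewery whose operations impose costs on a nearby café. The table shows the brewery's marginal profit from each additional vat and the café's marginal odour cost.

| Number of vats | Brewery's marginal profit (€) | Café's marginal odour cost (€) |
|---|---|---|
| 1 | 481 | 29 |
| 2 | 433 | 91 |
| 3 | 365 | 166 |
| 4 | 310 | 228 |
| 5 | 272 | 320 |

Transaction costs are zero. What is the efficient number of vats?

Bargaining reaches the level where marginal profit last exceeds marginal odour cost.
That holds through level 4 (310 ≥ 228) but not at 5 (272 < 320).

4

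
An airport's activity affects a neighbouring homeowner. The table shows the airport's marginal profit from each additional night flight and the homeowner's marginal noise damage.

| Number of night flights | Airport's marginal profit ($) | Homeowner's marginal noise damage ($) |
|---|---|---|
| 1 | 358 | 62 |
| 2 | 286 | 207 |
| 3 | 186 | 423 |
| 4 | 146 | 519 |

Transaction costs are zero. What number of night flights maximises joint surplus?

Bargaining reaches the level where marginal profit last exceeds marginal noise damage.
That holds through level 2 (286 ≥ 207) but not at 3 (186 < 423).

2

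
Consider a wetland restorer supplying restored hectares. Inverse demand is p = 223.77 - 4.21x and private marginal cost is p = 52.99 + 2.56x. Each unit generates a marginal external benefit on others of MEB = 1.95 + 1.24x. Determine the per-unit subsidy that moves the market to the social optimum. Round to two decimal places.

Social marginal cost = private MC − MEB = 51.04 + 1.32x.
Set SMC = demand: 51.04 + 1.32x = 223.77 - 4.21x → x* = 31.2351.
The Pigouvian subsidy equals MEB at x*: 1.95 + 1.24×31.2351 = 40.6815.

subsidy = 40.68 per unit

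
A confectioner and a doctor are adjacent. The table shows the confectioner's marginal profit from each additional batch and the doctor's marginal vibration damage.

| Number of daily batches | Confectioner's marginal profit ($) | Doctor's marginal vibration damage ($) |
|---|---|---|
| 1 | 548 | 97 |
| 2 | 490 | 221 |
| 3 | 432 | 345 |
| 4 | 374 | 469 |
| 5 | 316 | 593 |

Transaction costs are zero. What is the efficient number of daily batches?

Bargaining reaches the level where marginal profit last exceeds marginal vibration damage.
That holds through level 3 (432 ≥ 345) but not at 4 (374 < 469).

3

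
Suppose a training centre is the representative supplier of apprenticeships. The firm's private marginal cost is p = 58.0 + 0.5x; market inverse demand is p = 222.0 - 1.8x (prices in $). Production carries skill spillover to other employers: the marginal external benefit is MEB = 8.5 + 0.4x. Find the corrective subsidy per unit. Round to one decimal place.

subsidy = $44.8 per unit

Social marginal cost = private MC − MEB = 49.5 + 0.1x.
Set SMC = demand: 49.5 + 0.1x = 222.0 - 1.8x → x* = 90.7895.
The Pigouvian subsidy equals MEB at x*: 8.5 + 0.4×90.7895 = 44.8158.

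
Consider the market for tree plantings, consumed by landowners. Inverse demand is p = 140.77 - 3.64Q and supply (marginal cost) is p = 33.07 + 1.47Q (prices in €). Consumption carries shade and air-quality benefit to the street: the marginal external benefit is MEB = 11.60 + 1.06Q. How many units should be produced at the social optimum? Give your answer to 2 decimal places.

Q* = 29.46

Social marginal benefit = demand + MEB = 152.37 - 2.58Q.
Set SMB = MC: 152.37 - 2.58Q = 33.07 + 1.47Q → Q* = 29.4568.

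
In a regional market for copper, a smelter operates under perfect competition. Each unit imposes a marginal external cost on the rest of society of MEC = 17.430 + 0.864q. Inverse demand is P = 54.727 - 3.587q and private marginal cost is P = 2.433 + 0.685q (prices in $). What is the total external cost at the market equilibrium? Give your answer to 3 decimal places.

Market equilibrium (private): 2.433 + 0.685q = 54.727 - 3.587q → q_m = 12.2411.
Total external cost = ∫₀^{q_m} (17.430 + 0.864q) dq = 17.430×12.2411 + ½×0.864×12.2411² = 278.0952.

$278.095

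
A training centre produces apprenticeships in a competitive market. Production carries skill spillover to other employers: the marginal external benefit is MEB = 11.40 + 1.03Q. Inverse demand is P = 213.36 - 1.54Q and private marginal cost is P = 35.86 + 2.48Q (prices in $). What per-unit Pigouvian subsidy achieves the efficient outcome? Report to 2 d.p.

subsidy = $76.47 per unit

Social marginal cost = private MC − MEB = 24.46 + 1.45Q.
Set SMC = demand: 24.46 + 1.45Q = 213.36 - 1.54Q → Q* = 63.1773.
The Pigouvian subsidy equals MEB at Q*: 11.40 + 1.03×63.1773 = 76.4726.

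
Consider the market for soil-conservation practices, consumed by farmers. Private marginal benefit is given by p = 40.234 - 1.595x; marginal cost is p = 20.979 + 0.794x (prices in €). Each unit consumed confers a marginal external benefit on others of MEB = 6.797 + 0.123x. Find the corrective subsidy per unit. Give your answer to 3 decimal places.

subsidy = €8.211 per unit

Social marginal benefit = demand + MEB = 47.031 - 1.472x.
Set SMB = MC: 47.031 - 1.472x = 20.979 + 0.794x → x* = 11.4969.
The Pigouvian subsidy equals MEB at x*: 6.797 + 0.123×11.4969 = 8.2111.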